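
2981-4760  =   - 1779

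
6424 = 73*88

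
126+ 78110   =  78236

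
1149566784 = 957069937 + 192496847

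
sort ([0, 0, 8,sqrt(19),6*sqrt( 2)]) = [0 , 0, sqrt ( 19), 8, 6 * sqrt (2 )] 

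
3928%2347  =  1581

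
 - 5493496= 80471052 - 85964548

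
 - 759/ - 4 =759/4  =  189.75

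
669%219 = 12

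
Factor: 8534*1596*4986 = 2^4*3^3*7^1*17^1*19^1*251^1*277^1=67910636304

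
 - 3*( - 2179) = 6537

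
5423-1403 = 4020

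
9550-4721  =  4829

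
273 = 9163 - 8890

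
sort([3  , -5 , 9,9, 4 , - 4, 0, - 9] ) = [ - 9, - 5, - 4, 0, 3, 4,  9 , 9 ]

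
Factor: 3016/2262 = 2^2*3^(  -  1)=4/3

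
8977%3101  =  2775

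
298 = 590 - 292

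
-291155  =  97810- 388965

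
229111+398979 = 628090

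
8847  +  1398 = 10245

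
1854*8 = 14832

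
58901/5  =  58901/5=11780.20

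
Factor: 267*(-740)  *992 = -2^7*3^1*5^1*31^1*37^1 * 89^1  =  -  195999360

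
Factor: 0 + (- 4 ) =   -  4 = - 2^2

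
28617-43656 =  - 15039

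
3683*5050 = 18599150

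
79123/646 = 79123/646=122.48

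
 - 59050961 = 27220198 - 86271159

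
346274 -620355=-274081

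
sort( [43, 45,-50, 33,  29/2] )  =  [ - 50,29/2,33, 43, 45 ]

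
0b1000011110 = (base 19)19A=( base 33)GE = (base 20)172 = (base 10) 542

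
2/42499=2/42499 = 0.00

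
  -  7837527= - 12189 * 643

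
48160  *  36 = 1733760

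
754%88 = 50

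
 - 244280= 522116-766396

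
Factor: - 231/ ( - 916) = 2^ ( - 2 )*3^1*7^1*11^1*229^( - 1 ) 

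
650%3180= 650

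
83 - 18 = 65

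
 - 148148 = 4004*( - 37)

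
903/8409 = 301/2803=0.11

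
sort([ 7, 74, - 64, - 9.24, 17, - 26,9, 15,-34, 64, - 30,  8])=[-64,-34, - 30, - 26, - 9.24, 7,8,9, 15,17,  64 , 74 ]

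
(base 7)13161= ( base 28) 4DM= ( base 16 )dc2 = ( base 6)24150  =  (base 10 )3522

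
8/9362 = 4/4681 = 0.00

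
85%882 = 85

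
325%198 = 127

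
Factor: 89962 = 2^1*31^1*1451^1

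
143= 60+83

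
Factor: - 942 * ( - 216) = 203472 = 2^4 * 3^4* 157^1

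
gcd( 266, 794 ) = 2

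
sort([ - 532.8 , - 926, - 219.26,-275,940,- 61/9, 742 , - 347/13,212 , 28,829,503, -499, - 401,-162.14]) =[-926, - 532.8, - 499,-401, - 275 , - 219.26,- 162.14, - 347/13,-61/9, 28 , 212, 503,742, 829, 940 ] 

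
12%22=12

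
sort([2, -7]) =[-7,2 ] 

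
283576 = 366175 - 82599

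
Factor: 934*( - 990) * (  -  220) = 2^4 * 3^2* 5^2 * 11^2*467^1   =  203425200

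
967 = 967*1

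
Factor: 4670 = 2^1*5^1*467^1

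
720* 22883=16475760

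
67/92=67/92  =  0.73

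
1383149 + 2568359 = 3951508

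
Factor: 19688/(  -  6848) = - 23/8 = -2^( - 3) * 23^1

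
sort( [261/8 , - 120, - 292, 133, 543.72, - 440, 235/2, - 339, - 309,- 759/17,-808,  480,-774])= [ - 808,-774 , - 440, - 339, - 309, - 292, - 120,-759/17,261/8,235/2, 133,480, 543.72 ]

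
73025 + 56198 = 129223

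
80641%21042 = 17515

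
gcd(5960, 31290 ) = 1490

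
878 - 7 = 871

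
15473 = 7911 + 7562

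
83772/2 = 41886 = 41886.00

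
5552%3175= 2377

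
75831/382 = 75831/382 = 198.51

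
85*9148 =777580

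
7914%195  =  114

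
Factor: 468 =2^2*3^2*13^1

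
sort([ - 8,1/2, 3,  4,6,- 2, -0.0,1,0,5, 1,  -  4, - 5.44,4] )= [-8, - 5.44, - 4, - 2, - 0.0 , 0 , 1/2, 1,1,3,4, 4,5,6]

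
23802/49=23802/49=485.76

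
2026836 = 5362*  378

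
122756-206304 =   -  83548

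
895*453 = 405435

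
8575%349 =199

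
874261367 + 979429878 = 1853691245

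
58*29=1682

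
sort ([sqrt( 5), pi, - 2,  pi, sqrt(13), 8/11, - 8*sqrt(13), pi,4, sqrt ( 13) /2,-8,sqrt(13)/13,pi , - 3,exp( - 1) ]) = [ - 8*sqrt( 13), - 8, - 3,-2,sqrt (13 )/13,exp( - 1), 8/11,sqrt(13)/2,sqrt( 5),pi,pi,  pi,pi, sqrt (13) , 4 ]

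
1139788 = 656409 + 483379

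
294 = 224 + 70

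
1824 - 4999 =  - 3175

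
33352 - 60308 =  - 26956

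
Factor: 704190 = 2^1 * 3^1*5^1*23473^1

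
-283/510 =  - 283/510 = - 0.55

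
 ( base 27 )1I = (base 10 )45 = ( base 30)1f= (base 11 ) 41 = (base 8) 55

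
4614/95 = 48 + 54/95 = 48.57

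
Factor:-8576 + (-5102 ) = - 13678 = - 2^1*7^1*977^1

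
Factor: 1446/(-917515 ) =-2^1*3^1*5^( - 1)*241^1*183503^( - 1)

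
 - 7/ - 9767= 7/9767= 0.00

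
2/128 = 1/64 = 0.02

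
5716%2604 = 508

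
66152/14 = 33076/7=   4725.14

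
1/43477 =1/43477 = 0.00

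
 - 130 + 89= - 41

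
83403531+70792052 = 154195583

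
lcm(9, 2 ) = 18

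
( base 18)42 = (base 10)74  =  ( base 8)112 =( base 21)3b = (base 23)35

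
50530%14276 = 7702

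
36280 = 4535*8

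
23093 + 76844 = 99937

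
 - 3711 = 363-4074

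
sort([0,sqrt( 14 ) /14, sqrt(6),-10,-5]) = [ - 10, - 5,0,sqrt ( 14) /14,sqrt(6 )] 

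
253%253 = 0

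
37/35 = 1 + 2/35 = 1.06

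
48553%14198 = 5959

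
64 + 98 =162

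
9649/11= 877+2/11   =  877.18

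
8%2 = 0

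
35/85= 7/17 = 0.41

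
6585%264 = 249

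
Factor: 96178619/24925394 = 2^( - 1 )*13^( - 1)*103^1 *239^1*3907^1 * 958669^( - 1)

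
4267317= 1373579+2893738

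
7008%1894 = 1326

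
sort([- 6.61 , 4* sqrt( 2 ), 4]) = [ - 6.61,4, 4*sqrt( 2 )] 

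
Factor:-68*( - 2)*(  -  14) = -1904  =  -2^4*7^1*17^1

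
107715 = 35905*3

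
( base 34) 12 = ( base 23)1d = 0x24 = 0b100100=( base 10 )36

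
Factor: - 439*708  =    -  310812= - 2^2*3^1 * 59^1*439^1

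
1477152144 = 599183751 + 877968393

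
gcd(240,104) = 8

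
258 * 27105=6993090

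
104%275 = 104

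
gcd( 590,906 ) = 2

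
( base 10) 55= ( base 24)27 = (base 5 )210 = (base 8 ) 67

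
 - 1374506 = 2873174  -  4247680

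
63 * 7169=451647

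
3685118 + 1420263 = 5105381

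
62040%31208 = 30832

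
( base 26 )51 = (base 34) 3t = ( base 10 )131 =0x83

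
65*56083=3645395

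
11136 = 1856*6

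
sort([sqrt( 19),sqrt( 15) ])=[sqrt( 15 ),sqrt( 19) ]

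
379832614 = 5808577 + 374024037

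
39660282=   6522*6081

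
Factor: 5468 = 2^2*1367^1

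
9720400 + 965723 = 10686123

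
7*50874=356118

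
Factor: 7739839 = 29^1*266891^1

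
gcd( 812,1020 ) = 4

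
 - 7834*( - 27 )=211518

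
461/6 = 461/6= 76.83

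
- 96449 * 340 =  - 32792660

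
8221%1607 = 186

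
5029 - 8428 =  - 3399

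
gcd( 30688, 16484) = 4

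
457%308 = 149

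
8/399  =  8/399=0.02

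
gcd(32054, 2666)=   62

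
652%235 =182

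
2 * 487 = 974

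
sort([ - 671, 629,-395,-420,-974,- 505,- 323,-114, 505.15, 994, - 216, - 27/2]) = [ - 974 , - 671,  -  505, - 420, - 395, - 323,-216,  -  114, - 27/2 , 505.15, 629,  994 ] 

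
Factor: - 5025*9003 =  - 45240075 = - 3^2 * 5^2*67^1 *3001^1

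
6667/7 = 952 +3/7 = 952.43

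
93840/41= 2288 + 32/41= 2288.78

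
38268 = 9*4252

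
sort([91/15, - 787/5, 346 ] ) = [-787/5, 91/15, 346] 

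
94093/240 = 392 + 13/240 = 392.05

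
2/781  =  2/781 =0.00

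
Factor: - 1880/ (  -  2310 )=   188/231= 2^2*3^ ( - 1)*7^(-1)*11^(-1)*47^1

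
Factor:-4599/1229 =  - 3^2*7^1*73^1*1229^(-1 )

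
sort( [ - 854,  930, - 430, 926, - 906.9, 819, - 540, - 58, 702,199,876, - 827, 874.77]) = [ - 906.9 ,- 854 ,-827, - 540, - 430,  -  58, 199, 702,819,874.77, 876, 926 , 930]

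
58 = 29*2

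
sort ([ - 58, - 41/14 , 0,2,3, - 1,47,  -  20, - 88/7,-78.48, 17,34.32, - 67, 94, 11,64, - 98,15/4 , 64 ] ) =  [ - 98, - 78.48, - 67, - 58, - 20, - 88/7, - 41/14, - 1, 0, 2, 3,15/4 , 11, 17, 34.32 , 47 , 64, 64, 94] 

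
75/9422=75/9422=0.01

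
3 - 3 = 0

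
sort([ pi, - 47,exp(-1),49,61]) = [- 47,exp( - 1),  pi,49,61 ]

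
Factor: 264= 2^3 * 3^1*11^1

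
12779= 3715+9064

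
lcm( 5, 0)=0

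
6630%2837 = 956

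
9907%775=607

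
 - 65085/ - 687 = 21695/229 = 94.74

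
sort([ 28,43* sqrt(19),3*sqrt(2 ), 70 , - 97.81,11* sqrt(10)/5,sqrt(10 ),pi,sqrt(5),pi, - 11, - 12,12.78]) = [ - 97.81, - 12, -11,sqrt( 5), pi , pi, sqrt( 10), 3*sqrt( 2 ),11*sqrt(10)/5,12.78,28,70, 43 *sqrt(19) ]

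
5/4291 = 5/4291 = 0.00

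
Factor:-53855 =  - 5^1 * 10771^1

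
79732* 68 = 5421776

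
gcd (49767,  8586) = 159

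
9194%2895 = 509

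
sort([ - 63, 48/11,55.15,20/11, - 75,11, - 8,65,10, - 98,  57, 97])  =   [- 98,-75, - 63, - 8,20/11,48/11,10, 11 , 55.15,57,65,97]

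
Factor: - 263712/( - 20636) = 2^3*3^1*7^( - 1 )*11^( - 1) * 41^1 = 984/77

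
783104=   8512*92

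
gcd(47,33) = 1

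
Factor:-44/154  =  -2^1*7^(-1) = -2/7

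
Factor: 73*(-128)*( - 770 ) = 2^8*5^1 * 7^1*11^1*73^1  =  7194880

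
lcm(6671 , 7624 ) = 53368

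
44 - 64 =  - 20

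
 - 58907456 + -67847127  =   - 126754583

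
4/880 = 1/220 = 0.00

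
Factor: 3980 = 2^2*5^1 * 199^1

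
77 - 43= 34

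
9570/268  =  4785/134 =35.71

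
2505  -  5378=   -  2873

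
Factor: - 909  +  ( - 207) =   -  1116= - 2^2*3^2*31^1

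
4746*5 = 23730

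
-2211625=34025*( - 65) 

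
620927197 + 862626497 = 1483553694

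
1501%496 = 13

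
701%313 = 75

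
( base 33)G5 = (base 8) 1025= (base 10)533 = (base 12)385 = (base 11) 445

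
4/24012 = 1/6003  =  0.00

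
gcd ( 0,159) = 159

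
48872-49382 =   -  510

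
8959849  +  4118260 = 13078109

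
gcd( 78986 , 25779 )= 1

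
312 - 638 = -326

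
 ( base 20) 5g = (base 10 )116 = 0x74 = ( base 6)312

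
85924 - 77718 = 8206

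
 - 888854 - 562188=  - 1451042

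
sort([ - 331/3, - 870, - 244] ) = [ -870, - 244, - 331/3] 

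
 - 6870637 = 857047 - 7727684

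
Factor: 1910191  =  73^1*137^1 * 191^1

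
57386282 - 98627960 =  - 41241678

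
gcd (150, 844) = 2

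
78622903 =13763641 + 64859262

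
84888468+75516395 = 160404863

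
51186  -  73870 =-22684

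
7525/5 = 1505 = 1505.00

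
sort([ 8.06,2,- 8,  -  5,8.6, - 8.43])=[ - 8.43, - 8, - 5,2,8.06,8.6] 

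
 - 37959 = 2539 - 40498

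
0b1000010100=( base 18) 1ba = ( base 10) 532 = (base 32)GK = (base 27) JJ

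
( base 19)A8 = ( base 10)198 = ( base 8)306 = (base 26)7G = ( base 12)146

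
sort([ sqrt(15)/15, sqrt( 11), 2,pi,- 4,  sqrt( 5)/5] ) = [-4, sqrt(15) /15 , sqrt( 5) /5, 2,pi , sqrt( 11)]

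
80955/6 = 26985/2=13492.50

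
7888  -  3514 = 4374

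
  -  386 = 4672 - 5058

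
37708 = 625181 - 587473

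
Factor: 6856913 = 7^3*19991^1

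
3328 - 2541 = 787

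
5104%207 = 136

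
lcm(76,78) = 2964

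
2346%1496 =850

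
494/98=5 + 2/49 = 5.04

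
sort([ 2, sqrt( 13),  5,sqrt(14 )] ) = [2,  sqrt( 13),sqrt ( 14),5 ] 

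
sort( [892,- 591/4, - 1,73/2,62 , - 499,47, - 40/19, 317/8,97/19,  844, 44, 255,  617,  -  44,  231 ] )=[ - 499, - 591/4, - 44 , - 40/19,  -  1,  97/19,73/2, 317/8,44 , 47,62,231, 255,617,844,892] 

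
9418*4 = 37672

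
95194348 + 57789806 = 152984154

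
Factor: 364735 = 5^1*7^1*17^1*613^1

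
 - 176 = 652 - 828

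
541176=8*67647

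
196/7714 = 14/551 = 0.03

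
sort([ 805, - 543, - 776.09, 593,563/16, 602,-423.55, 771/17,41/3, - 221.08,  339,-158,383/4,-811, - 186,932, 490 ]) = [  -  811,-776.09  , - 543,-423.55, - 221.08,-186, - 158, 41/3, 563/16,771/17, 383/4, 339, 490, 593,  602,  805,932]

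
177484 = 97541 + 79943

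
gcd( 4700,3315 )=5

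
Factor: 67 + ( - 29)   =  38 = 2^1*19^1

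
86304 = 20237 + 66067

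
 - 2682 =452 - 3134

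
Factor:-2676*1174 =-3141624 =- 2^3*3^1*223^1*587^1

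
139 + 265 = 404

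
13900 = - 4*( - 3475)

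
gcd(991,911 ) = 1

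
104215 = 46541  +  57674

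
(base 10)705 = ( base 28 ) P5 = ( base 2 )1011000001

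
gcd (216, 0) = 216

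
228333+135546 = 363879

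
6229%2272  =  1685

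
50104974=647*77442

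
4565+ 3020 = 7585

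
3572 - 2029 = 1543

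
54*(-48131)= - 2599074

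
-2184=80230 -82414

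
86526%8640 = 126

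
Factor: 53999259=3^1 * 17^1 * 1058809^1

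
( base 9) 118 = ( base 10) 98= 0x62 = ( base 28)3e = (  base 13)77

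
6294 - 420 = 5874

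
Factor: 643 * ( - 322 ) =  - 2^1*7^1*23^1*643^1=- 207046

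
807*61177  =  49369839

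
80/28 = 20/7 = 2.86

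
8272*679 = 5616688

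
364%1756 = 364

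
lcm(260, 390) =780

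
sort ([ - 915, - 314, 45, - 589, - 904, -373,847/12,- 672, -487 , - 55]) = [-915, - 904, -672,-589,  -  487, - 373,-314, - 55, 45, 847/12] 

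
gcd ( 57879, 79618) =1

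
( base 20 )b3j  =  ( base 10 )4479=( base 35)3MY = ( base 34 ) 3tp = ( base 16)117F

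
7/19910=7/19910 =0.00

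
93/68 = 1+25/68 = 1.37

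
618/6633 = 206/2211 = 0.09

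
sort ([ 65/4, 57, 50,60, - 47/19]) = [ - 47/19, 65/4, 50  ,  57, 60] 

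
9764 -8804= 960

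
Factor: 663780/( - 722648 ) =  - 2^( - 1 )*3^1*5^1*13^1*23^1*37^1 *103^( - 1)*877^( - 1 )= - 165945/180662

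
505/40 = 101/8 = 12.62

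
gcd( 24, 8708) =4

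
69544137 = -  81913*(-849 )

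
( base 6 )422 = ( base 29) 5d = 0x9E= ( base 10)158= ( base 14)b4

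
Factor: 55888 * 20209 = 2^4* 7^2*499^1 * 2887^1  =  1129440592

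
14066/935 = 14066/935 = 15.04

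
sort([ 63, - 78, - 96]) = [ - 96, - 78,63]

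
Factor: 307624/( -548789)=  - 2^3*293^ ( - 1)*1873^( - 1) * 38453^1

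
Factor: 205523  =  19^1*29^1*373^1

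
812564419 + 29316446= 841880865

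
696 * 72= 50112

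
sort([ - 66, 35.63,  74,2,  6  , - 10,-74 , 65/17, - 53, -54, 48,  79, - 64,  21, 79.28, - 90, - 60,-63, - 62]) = [-90, - 74,- 66, - 64, - 63  ,-62,-60,-54,  -  53, - 10, 2, 65/17,6,21 , 35.63, 48,  74, 79 , 79.28]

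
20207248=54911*368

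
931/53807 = 931/53807 = 0.02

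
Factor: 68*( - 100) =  - 2^4*5^2*17^1 = - 6800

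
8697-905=7792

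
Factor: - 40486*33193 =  - 2^1 * 19^1*31^1*653^1*1747^1 = - 1343851798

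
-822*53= -43566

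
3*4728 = 14184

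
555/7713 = 185/2571  =  0.07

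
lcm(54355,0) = 0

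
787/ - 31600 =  -1+30813/31600 = - 0.02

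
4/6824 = 1/1706 = 0.00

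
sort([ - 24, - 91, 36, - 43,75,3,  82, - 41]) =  [ - 91, - 43, - 41, - 24, 3,36,  75,82 ] 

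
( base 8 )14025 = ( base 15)1c60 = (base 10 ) 6165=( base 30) 6pf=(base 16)1815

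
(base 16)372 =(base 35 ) P7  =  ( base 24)1ci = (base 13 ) 52b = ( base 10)882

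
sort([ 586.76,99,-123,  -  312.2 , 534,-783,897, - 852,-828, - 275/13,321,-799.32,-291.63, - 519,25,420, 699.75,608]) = [- 852,-828, - 799.32, - 783,  -  519, - 312.2, - 291.63, - 123, - 275/13, 25, 99,  321,420,534, 586.76, 608, 699.75,897]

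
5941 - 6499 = - 558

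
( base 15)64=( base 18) 54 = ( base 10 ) 94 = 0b1011110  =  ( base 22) 46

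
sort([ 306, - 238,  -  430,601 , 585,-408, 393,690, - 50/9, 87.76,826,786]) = [-430,- 408, - 238,-50/9,  87.76,306, 393, 585,601,690,  786,826 ] 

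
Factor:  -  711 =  - 3^2*79^1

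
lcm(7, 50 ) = 350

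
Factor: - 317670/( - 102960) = 10589/3432 =2^(  -  3)*3^ ( - 1) *11^( - 1 )*13^( - 1)*10589^1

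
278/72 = 3 + 31/36 =3.86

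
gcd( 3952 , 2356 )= 76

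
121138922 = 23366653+97772269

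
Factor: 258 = 2^1*3^1*43^1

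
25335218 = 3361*7538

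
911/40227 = 911/40227 = 0.02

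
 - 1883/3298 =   -  1883/3298 = - 0.57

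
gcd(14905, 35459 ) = 1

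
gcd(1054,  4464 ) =62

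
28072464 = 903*31088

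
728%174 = 32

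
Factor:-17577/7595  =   - 81/35 = - 3^4*5^( - 1 ) *7^( -1)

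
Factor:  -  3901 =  - 47^1*83^1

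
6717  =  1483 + 5234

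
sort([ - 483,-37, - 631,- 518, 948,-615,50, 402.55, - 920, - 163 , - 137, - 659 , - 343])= [- 920,-659,  -  631,- 615 , - 518,  -  483,  -  343 , -163, - 137, - 37,50,402.55 , 948 ]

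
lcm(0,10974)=0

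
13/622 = 13/622 =0.02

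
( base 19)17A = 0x1f8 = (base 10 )504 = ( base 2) 111111000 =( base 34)ES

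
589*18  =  10602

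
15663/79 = 15663/79 =198.27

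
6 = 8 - 2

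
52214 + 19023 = 71237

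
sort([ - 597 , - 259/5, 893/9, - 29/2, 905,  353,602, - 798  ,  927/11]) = [  -  798,-597, - 259/5, - 29/2, 927/11,893/9,353,602 , 905 ]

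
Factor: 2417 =2417^1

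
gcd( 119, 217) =7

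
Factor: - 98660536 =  - 2^3*13^1 * 948659^1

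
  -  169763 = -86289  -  83474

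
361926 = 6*60321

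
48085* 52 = 2500420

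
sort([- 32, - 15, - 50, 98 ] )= [ - 50, - 32,- 15, 98 ] 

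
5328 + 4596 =9924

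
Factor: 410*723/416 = 148215/208 = 2^(- 4 )*3^1*5^1*13^(- 1 )*41^1*241^1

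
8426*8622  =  72648972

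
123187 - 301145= - 177958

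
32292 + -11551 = 20741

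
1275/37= 34+17/37  =  34.46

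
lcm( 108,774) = 4644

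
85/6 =14 + 1/6 = 14.17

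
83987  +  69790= 153777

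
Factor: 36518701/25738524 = 2^( - 2 )*3^( - 2)*7^( - 2 )*14591^( - 1 )*36518701^1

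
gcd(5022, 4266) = 54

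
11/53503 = 11/53503 =0.00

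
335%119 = 97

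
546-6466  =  -5920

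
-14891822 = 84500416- 99392238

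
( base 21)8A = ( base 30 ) 5S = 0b10110010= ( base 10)178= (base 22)82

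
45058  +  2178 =47236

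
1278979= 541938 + 737041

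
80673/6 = 26891/2 = 13445.50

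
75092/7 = 10727 + 3/7  =  10727.43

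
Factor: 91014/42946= 3^1*7^1*11^1*109^(  -  1 ) = 231/109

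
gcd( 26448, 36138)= 114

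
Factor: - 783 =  -3^3 * 29^1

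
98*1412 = 138376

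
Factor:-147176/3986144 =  - 2^( - 2 )*18397^1 * 124567^( - 1 ) = - 18397/498268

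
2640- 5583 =  -  2943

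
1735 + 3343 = 5078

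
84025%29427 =25171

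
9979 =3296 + 6683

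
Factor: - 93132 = -2^2 * 3^2*13^1 * 199^1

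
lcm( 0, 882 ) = 0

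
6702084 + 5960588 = 12662672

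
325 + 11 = 336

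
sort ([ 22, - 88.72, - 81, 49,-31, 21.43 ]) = [-88.72, - 81,-31, 21.43, 22,49] 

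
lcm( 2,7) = 14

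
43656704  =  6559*6656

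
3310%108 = 70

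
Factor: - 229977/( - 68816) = 909/272 = 2^( - 4)*3^2*  17^( - 1)*101^1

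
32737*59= 1931483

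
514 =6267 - 5753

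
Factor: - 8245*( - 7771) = 64071895=5^1*17^1*19^1*97^1*409^1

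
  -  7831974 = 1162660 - 8994634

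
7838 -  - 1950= 9788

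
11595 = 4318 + 7277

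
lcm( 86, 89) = 7654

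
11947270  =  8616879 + 3330391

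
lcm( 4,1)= 4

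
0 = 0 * 218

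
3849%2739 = 1110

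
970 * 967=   937990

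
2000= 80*25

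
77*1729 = 133133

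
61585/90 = 684 + 5/18 = 684.28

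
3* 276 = 828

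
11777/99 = 118+95/99 = 118.96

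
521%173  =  2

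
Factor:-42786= - 2^1 * 3^2*2377^1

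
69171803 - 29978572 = 39193231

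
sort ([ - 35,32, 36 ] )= [ - 35,32, 36 ]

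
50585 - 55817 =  - 5232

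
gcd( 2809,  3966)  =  1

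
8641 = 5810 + 2831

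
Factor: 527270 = 2^1*5^1*52727^1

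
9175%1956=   1351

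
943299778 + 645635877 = 1588935655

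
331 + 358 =689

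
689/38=18+5/38= 18.13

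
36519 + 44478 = 80997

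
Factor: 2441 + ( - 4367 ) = -2^1*3^2* 107^1 = -1926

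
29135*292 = 8507420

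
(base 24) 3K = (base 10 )92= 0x5C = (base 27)3b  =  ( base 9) 112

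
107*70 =7490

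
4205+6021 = 10226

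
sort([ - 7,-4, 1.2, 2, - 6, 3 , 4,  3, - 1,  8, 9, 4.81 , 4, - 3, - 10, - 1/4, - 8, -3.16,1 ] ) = [ - 10, - 8, - 7, - 6, -4,  -  3.16, - 3 , - 1,-1/4,1,1.2,2, 3,3, 4, 4,4.81  ,  8, 9 ]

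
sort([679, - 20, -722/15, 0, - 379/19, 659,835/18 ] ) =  [ - 722/15, - 20, - 379/19,0,835/18,659,679]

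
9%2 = 1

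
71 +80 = 151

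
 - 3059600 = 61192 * (  -  50 ) 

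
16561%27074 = 16561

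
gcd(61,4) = 1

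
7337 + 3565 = 10902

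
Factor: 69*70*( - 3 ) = -14490 = - 2^1*3^2*5^1*7^1 * 23^1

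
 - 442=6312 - 6754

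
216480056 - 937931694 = - 721451638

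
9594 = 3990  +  5604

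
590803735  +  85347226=676150961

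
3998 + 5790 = 9788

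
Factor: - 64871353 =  - 193^1  *  336121^1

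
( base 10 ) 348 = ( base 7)1005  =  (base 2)101011100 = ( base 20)H8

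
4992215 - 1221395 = 3770820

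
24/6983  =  24/6983 = 0.00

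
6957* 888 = 6177816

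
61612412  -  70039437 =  - 8427025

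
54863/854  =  64 + 207/854 = 64.24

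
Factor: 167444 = 2^2*41^1*1021^1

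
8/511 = 8/511 = 0.02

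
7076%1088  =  548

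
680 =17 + 663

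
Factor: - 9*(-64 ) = 2^6 * 3^2 = 576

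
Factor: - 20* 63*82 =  - 103320 = - 2^3*3^2*5^1*7^1*41^1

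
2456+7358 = 9814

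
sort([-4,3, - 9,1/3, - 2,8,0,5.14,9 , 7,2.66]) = [  -  9, - 4 , - 2,0,1/3,2.66,3,5.14,7, 8, 9]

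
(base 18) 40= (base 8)110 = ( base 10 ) 72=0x48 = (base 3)2200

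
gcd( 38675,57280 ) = 5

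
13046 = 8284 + 4762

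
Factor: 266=2^1*7^1*19^1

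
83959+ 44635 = 128594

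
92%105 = 92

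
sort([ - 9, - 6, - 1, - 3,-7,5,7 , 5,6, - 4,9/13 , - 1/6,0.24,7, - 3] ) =[ - 9,-7, - 6, - 4, - 3, - 3 , - 1, - 1/6, 0.24,9/13,5, 5, 6,7,7 ] 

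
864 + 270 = 1134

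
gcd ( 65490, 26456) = 2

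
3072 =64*48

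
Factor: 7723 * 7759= 7723^1 * 7759^1 = 59922757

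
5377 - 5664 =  - 287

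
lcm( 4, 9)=36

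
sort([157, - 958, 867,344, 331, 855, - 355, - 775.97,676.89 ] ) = [ -958, - 775.97, - 355,157 , 331 , 344 , 676.89,855, 867 ] 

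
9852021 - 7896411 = 1955610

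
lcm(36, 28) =252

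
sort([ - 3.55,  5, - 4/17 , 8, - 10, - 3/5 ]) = [  -  10,- 3.55, - 3/5, - 4/17, 5,8 ]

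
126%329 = 126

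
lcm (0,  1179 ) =0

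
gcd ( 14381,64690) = 1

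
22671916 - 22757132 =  - 85216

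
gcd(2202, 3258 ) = 6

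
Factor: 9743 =9743^1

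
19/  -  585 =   -  19/585 = - 0.03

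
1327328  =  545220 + 782108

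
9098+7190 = 16288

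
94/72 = 1+ 11/36 = 1.31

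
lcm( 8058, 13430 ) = 40290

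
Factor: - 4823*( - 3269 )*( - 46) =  - 2^1*7^2*13^1*23^1*53^1*467^1= - 725253802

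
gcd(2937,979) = 979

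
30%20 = 10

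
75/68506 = 75/68506 = 0.00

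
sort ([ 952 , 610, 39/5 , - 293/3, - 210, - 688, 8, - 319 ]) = [ - 688, -319, - 210,- 293/3, 39/5, 8, 610, 952]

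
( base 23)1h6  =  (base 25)1C1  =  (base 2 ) 1110011110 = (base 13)563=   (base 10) 926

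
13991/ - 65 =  - 216+49/65 =- 215.25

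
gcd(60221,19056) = 1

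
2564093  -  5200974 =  - 2636881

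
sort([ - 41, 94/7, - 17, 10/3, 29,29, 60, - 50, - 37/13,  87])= [ - 50, - 41, - 17, - 37/13, 10/3 , 94/7,29, 29,60,87] 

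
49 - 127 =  - 78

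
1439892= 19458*74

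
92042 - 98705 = -6663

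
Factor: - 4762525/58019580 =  - 952505/11603916 = - 2^( - 2)*3^(-2 )*5^1*29^1*97^( - 1) * 3323^ ( - 1)*6569^1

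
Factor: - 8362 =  - 2^1 *37^1*113^1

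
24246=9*2694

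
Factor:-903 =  - 3^1 *7^1*43^1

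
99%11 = 0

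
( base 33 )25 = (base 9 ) 78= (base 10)71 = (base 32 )27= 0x47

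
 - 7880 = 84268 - 92148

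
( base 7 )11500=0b101110101101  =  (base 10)2989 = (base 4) 232231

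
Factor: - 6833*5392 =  - 2^4*337^1*6833^1= -36843536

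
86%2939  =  86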